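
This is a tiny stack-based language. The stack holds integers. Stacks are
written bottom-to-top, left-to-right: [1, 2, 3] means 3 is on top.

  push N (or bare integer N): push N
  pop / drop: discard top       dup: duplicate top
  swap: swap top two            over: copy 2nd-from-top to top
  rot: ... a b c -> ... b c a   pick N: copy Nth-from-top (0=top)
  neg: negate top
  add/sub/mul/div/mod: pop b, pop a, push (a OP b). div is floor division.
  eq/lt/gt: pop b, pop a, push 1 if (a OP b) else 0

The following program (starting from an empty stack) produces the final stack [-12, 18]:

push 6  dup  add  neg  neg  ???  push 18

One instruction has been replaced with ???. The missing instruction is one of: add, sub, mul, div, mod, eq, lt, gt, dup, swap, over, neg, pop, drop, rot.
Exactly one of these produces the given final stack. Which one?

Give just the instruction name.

Stack before ???: [12]
Stack after ???:  [-12]
The instruction that transforms [12] -> [-12] is: neg

Answer: neg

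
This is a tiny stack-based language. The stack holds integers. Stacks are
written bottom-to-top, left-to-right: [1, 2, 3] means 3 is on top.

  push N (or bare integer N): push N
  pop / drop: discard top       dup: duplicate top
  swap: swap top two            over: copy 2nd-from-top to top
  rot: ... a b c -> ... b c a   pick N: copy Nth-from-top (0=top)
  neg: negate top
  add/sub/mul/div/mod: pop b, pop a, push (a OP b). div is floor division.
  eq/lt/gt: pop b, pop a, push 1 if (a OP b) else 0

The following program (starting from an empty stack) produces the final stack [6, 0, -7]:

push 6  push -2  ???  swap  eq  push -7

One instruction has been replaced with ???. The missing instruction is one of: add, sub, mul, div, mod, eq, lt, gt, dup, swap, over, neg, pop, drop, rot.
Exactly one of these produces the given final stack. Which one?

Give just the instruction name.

Answer: over

Derivation:
Stack before ???: [6, -2]
Stack after ???:  [6, -2, 6]
The instruction that transforms [6, -2] -> [6, -2, 6] is: over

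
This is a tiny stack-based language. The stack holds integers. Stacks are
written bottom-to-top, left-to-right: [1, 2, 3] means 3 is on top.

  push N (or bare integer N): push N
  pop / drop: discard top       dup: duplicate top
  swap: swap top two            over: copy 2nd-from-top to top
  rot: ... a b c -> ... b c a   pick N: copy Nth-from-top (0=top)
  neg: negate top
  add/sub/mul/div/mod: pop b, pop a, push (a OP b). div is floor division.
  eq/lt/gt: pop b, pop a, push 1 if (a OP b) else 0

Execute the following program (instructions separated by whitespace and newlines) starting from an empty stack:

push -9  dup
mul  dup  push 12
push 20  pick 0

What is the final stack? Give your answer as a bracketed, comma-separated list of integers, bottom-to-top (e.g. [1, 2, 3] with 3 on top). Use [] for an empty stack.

After 'push -9': [-9]
After 'dup': [-9, -9]
After 'mul': [81]
After 'dup': [81, 81]
After 'push 12': [81, 81, 12]
After 'push 20': [81, 81, 12, 20]
After 'pick 0': [81, 81, 12, 20, 20]

Answer: [81, 81, 12, 20, 20]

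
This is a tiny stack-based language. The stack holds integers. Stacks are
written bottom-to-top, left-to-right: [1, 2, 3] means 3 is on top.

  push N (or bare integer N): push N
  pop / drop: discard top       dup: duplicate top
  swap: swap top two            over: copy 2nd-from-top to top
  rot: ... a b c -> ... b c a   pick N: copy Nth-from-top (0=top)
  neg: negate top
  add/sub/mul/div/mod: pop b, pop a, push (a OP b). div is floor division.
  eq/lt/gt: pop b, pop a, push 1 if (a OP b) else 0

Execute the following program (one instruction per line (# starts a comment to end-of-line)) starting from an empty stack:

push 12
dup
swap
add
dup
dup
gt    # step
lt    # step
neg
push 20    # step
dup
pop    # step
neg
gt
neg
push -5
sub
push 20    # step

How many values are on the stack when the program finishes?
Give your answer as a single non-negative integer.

Answer: 2

Derivation:
After 'push 12': stack = [12] (depth 1)
After 'dup': stack = [12, 12] (depth 2)
After 'swap': stack = [12, 12] (depth 2)
After 'add': stack = [24] (depth 1)
After 'dup': stack = [24, 24] (depth 2)
After 'dup': stack = [24, 24, 24] (depth 3)
After 'gt': stack = [24, 0] (depth 2)
After 'lt': stack = [0] (depth 1)
After 'neg': stack = [0] (depth 1)
After 'push 20': stack = [0, 20] (depth 2)
After 'dup': stack = [0, 20, 20] (depth 3)
After 'pop': stack = [0, 20] (depth 2)
After 'neg': stack = [0, -20] (depth 2)
After 'gt': stack = [1] (depth 1)
After 'neg': stack = [-1] (depth 1)
After 'push -5': stack = [-1, -5] (depth 2)
After 'sub': stack = [4] (depth 1)
After 'push 20': stack = [4, 20] (depth 2)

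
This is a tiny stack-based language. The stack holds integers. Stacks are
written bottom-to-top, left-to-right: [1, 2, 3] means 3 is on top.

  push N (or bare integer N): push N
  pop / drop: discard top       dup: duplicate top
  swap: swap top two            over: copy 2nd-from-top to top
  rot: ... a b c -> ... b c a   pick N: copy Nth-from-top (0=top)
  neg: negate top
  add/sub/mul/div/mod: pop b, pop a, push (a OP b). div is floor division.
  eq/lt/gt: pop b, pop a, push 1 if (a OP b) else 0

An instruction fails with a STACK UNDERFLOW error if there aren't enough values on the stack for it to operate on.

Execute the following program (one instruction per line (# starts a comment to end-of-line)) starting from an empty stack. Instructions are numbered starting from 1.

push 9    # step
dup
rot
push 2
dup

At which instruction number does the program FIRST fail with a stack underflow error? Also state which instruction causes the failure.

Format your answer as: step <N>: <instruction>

Step 1 ('push 9'): stack = [9], depth = 1
Step 2 ('dup'): stack = [9, 9], depth = 2
Step 3 ('rot'): needs 3 value(s) but depth is 2 — STACK UNDERFLOW

Answer: step 3: rot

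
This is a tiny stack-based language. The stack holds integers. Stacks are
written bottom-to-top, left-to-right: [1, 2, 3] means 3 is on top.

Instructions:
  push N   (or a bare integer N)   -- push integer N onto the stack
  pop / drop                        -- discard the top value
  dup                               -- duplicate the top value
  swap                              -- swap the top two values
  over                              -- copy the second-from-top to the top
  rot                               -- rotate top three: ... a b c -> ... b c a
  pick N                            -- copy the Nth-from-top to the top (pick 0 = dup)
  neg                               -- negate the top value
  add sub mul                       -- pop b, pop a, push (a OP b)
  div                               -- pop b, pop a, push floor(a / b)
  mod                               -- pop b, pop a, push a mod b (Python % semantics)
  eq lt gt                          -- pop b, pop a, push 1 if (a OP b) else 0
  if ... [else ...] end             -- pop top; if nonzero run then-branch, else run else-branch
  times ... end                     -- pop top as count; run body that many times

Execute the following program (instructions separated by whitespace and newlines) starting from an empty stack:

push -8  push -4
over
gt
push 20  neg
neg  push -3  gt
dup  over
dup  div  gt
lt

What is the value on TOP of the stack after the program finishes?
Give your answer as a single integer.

Answer: 0

Derivation:
After 'push -8': [-8]
After 'push -4': [-8, -4]
After 'over': [-8, -4, -8]
After 'gt': [-8, 1]
After 'push 20': [-8, 1, 20]
After 'neg': [-8, 1, -20]
After 'neg': [-8, 1, 20]
After 'push -3': [-8, 1, 20, -3]
After 'gt': [-8, 1, 1]
After 'dup': [-8, 1, 1, 1]
After 'over': [-8, 1, 1, 1, 1]
After 'dup': [-8, 1, 1, 1, 1, 1]
After 'div': [-8, 1, 1, 1, 1]
After 'gt': [-8, 1, 1, 0]
After 'lt': [-8, 1, 0]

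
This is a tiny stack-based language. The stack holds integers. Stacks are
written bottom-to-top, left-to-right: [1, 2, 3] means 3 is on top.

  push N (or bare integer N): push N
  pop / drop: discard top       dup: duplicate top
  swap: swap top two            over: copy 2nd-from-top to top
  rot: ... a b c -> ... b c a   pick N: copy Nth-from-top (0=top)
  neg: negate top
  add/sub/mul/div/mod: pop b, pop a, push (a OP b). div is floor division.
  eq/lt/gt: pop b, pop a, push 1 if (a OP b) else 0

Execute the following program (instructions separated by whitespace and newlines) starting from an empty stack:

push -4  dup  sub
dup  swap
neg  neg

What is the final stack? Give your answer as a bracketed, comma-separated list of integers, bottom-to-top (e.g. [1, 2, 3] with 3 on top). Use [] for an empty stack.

Answer: [0, 0]

Derivation:
After 'push -4': [-4]
After 'dup': [-4, -4]
After 'sub': [0]
After 'dup': [0, 0]
After 'swap': [0, 0]
After 'neg': [0, 0]
After 'neg': [0, 0]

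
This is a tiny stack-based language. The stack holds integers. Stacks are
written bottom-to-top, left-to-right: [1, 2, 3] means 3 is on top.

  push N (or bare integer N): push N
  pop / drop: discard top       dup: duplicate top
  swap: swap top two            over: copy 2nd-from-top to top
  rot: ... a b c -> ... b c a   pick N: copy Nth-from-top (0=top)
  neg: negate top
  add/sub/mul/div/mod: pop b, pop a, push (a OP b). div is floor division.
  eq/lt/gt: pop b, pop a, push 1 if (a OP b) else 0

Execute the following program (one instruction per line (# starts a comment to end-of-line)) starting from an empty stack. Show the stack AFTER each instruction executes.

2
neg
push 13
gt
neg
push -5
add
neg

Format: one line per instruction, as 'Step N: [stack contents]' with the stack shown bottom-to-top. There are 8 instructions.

Step 1: [2]
Step 2: [-2]
Step 3: [-2, 13]
Step 4: [0]
Step 5: [0]
Step 6: [0, -5]
Step 7: [-5]
Step 8: [5]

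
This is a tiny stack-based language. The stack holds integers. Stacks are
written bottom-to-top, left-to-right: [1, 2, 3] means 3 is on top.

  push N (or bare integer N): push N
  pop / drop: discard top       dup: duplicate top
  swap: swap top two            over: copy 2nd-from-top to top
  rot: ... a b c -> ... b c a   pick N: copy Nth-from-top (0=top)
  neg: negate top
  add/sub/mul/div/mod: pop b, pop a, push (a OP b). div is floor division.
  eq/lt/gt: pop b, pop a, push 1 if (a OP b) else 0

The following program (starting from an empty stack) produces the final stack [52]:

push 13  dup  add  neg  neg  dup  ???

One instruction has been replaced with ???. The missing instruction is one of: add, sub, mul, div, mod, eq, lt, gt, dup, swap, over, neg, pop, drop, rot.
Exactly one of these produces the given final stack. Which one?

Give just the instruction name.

Stack before ???: [26, 26]
Stack after ???:  [52]
The instruction that transforms [26, 26] -> [52] is: add

Answer: add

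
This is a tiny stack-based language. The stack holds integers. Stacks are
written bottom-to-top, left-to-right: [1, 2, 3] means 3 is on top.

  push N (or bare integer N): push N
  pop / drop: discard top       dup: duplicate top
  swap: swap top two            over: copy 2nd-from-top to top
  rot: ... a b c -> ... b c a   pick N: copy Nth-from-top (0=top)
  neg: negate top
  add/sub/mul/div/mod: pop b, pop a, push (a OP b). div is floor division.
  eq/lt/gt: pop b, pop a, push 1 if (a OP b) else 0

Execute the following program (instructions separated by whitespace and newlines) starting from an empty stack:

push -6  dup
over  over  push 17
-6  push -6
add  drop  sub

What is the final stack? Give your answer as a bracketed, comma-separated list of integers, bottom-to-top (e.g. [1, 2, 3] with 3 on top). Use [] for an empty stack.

Answer: [-6, -6, -6, -23]

Derivation:
After 'push -6': [-6]
After 'dup': [-6, -6]
After 'over': [-6, -6, -6]
After 'over': [-6, -6, -6, -6]
After 'push 17': [-6, -6, -6, -6, 17]
After 'push -6': [-6, -6, -6, -6, 17, -6]
After 'push -6': [-6, -6, -6, -6, 17, -6, -6]
After 'add': [-6, -6, -6, -6, 17, -12]
After 'drop': [-6, -6, -6, -6, 17]
After 'sub': [-6, -6, -6, -23]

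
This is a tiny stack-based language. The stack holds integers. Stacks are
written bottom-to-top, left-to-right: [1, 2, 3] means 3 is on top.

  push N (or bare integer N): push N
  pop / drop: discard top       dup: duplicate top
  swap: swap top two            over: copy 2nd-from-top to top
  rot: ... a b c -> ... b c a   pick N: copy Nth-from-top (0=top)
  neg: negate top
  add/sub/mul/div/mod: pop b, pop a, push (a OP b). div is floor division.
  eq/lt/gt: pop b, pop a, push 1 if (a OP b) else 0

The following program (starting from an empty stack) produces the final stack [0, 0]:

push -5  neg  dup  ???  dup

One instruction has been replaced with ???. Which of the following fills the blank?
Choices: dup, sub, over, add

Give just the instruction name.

Stack before ???: [5, 5]
Stack after ???:  [0]
Checking each choice:
  dup: produces [5, 5, 5, 5]
  sub: MATCH
  over: produces [5, 5, 5, 5]
  add: produces [10, 10]


Answer: sub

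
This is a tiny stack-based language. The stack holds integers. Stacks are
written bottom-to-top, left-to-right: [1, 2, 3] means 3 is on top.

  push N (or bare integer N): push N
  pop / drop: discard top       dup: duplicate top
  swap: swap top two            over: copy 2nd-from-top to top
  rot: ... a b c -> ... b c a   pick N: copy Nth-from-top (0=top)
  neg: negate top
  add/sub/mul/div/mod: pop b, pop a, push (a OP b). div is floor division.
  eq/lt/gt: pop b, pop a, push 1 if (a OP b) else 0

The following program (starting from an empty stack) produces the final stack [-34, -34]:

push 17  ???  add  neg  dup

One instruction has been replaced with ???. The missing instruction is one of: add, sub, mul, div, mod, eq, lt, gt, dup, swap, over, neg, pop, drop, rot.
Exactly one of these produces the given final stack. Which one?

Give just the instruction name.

Answer: dup

Derivation:
Stack before ???: [17]
Stack after ???:  [17, 17]
The instruction that transforms [17] -> [17, 17] is: dup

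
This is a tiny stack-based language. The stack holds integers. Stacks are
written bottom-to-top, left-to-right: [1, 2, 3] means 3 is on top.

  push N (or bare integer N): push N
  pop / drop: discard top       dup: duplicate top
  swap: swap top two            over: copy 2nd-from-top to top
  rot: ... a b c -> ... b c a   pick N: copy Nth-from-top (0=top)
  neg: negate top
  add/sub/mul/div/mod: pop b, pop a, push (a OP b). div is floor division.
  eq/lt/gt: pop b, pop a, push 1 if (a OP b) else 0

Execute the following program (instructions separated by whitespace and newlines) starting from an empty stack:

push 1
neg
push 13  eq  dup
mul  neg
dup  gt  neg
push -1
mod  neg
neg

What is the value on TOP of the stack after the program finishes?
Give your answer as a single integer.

After 'push 1': [1]
After 'neg': [-1]
After 'push 13': [-1, 13]
After 'eq': [0]
After 'dup': [0, 0]
After 'mul': [0]
After 'neg': [0]
After 'dup': [0, 0]
After 'gt': [0]
After 'neg': [0]
After 'push -1': [0, -1]
After 'mod': [0]
After 'neg': [0]
After 'neg': [0]

Answer: 0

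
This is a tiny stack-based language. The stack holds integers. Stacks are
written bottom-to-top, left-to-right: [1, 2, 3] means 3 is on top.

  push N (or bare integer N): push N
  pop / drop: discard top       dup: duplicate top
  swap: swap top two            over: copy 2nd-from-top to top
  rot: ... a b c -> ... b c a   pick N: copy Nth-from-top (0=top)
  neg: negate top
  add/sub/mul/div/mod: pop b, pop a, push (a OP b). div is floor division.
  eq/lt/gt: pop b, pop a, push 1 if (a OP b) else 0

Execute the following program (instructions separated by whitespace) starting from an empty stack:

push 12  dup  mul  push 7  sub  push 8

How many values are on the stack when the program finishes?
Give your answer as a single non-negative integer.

Answer: 2

Derivation:
After 'push 12': stack = [12] (depth 1)
After 'dup': stack = [12, 12] (depth 2)
After 'mul': stack = [144] (depth 1)
After 'push 7': stack = [144, 7] (depth 2)
After 'sub': stack = [137] (depth 1)
After 'push 8': stack = [137, 8] (depth 2)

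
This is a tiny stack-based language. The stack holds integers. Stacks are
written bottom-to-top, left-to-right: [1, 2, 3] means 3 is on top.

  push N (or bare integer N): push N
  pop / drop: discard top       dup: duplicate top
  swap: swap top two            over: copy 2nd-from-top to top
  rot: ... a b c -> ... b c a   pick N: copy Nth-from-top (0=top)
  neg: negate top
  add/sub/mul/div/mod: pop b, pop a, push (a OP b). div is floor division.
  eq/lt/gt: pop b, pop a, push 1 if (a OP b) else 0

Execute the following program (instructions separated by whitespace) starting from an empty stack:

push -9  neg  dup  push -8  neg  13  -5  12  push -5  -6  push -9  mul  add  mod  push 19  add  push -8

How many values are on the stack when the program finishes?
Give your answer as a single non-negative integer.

Answer: 7

Derivation:
After 'push -9': stack = [-9] (depth 1)
After 'neg': stack = [9] (depth 1)
After 'dup': stack = [9, 9] (depth 2)
After 'push -8': stack = [9, 9, -8] (depth 3)
After 'neg': stack = [9, 9, 8] (depth 3)
After 'push 13': stack = [9, 9, 8, 13] (depth 4)
After 'push -5': stack = [9, 9, 8, 13, -5] (depth 5)
After 'push 12': stack = [9, 9, 8, 13, -5, 12] (depth 6)
After 'push -5': stack = [9, 9, 8, 13, -5, 12, -5] (depth 7)
After 'push -6': stack = [9, 9, 8, 13, -5, 12, -5, -6] (depth 8)
After 'push -9': stack = [9, 9, 8, 13, -5, 12, -5, -6, -9] (depth 9)
After 'mul': stack = [9, 9, 8, 13, -5, 12, -5, 54] (depth 8)
After 'add': stack = [9, 9, 8, 13, -5, 12, 49] (depth 7)
After 'mod': stack = [9, 9, 8, 13, -5, 12] (depth 6)
After 'push 19': stack = [9, 9, 8, 13, -5, 12, 19] (depth 7)
After 'add': stack = [9, 9, 8, 13, -5, 31] (depth 6)
After 'push -8': stack = [9, 9, 8, 13, -5, 31, -8] (depth 7)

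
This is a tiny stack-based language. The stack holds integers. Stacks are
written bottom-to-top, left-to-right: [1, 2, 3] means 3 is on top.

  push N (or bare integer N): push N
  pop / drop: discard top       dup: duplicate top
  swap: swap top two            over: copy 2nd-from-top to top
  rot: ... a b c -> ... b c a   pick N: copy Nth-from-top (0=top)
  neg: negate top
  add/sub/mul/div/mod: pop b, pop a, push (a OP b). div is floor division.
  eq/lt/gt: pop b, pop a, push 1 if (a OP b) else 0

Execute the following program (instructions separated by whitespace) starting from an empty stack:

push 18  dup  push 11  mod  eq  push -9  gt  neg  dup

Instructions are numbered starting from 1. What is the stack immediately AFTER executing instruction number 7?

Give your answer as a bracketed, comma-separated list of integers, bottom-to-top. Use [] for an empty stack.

Step 1 ('push 18'): [18]
Step 2 ('dup'): [18, 18]
Step 3 ('push 11'): [18, 18, 11]
Step 4 ('mod'): [18, 7]
Step 5 ('eq'): [0]
Step 6 ('push -9'): [0, -9]
Step 7 ('gt'): [1]

Answer: [1]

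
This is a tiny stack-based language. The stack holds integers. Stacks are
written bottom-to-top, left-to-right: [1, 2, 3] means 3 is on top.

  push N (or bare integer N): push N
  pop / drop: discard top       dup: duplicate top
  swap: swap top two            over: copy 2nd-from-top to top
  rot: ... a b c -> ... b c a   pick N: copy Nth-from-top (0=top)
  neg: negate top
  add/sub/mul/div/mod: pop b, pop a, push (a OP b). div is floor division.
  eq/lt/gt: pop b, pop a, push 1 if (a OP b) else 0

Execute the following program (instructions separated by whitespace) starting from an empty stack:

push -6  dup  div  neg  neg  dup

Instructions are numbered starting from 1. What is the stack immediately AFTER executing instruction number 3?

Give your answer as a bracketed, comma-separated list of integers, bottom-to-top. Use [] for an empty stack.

Answer: [1]

Derivation:
Step 1 ('push -6'): [-6]
Step 2 ('dup'): [-6, -6]
Step 3 ('div'): [1]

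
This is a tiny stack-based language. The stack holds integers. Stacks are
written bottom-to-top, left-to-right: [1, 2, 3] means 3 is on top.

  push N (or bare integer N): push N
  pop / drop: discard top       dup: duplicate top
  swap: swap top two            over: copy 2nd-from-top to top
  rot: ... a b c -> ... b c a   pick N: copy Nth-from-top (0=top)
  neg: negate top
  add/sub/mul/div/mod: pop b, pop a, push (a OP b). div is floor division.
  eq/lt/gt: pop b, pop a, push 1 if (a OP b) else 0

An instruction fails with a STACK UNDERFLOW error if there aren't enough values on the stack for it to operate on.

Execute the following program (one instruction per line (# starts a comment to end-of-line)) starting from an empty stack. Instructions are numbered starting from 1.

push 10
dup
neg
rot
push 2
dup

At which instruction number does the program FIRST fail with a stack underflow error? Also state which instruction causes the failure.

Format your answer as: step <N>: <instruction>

Answer: step 4: rot

Derivation:
Step 1 ('push 10'): stack = [10], depth = 1
Step 2 ('dup'): stack = [10, 10], depth = 2
Step 3 ('neg'): stack = [10, -10], depth = 2
Step 4 ('rot'): needs 3 value(s) but depth is 2 — STACK UNDERFLOW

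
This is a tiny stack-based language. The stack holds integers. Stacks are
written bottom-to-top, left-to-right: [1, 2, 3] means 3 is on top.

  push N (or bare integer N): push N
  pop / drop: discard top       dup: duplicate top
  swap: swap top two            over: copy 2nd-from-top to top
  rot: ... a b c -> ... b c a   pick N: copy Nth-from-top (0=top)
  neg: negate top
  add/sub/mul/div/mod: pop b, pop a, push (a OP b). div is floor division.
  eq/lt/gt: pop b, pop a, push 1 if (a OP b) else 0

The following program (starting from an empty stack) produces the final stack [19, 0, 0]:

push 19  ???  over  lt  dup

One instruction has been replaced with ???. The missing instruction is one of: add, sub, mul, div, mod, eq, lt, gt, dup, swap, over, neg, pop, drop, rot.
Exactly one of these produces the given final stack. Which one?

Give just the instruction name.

Answer: dup

Derivation:
Stack before ???: [19]
Stack after ???:  [19, 19]
The instruction that transforms [19] -> [19, 19] is: dup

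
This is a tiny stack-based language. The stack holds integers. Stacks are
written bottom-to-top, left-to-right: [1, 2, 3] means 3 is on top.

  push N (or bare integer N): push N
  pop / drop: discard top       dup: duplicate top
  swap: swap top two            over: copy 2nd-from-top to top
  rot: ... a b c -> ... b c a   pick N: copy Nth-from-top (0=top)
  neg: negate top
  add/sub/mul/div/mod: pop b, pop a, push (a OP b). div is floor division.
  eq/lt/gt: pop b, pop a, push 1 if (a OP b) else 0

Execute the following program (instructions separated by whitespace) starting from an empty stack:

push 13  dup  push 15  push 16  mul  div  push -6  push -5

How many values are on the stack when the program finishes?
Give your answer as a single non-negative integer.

After 'push 13': stack = [13] (depth 1)
After 'dup': stack = [13, 13] (depth 2)
After 'push 15': stack = [13, 13, 15] (depth 3)
After 'push 16': stack = [13, 13, 15, 16] (depth 4)
After 'mul': stack = [13, 13, 240] (depth 3)
After 'div': stack = [13, 0] (depth 2)
After 'push -6': stack = [13, 0, -6] (depth 3)
After 'push -5': stack = [13, 0, -6, -5] (depth 4)

Answer: 4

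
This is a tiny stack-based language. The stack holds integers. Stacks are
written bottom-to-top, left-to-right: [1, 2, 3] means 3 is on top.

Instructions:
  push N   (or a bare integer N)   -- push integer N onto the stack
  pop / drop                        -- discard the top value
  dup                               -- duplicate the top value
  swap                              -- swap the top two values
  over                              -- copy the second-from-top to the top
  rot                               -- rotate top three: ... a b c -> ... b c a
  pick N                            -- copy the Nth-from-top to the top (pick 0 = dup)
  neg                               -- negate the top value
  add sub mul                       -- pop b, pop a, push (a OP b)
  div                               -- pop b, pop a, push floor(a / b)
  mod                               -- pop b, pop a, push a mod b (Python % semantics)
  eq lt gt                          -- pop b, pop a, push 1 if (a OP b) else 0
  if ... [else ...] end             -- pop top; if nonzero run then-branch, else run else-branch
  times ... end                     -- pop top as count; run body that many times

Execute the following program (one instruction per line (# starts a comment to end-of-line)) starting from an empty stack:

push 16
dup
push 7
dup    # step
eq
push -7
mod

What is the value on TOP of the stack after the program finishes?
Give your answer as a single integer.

After 'push 16': [16]
After 'dup': [16, 16]
After 'push 7': [16, 16, 7]
After 'dup': [16, 16, 7, 7]
After 'eq': [16, 16, 1]
After 'push -7': [16, 16, 1, -7]
After 'mod': [16, 16, -6]

Answer: -6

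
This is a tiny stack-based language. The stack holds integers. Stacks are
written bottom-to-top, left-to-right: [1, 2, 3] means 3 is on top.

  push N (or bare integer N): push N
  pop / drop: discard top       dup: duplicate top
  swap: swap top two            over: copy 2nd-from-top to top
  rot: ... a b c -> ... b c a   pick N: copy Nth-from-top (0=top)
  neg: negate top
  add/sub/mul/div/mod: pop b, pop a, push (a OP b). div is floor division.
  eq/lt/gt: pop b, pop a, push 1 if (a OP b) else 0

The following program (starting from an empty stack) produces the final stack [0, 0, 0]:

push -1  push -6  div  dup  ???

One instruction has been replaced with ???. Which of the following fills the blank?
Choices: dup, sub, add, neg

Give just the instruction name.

Answer: dup

Derivation:
Stack before ???: [0, 0]
Stack after ???:  [0, 0, 0]
Checking each choice:
  dup: MATCH
  sub: produces [0]
  add: produces [0]
  neg: produces [0, 0]


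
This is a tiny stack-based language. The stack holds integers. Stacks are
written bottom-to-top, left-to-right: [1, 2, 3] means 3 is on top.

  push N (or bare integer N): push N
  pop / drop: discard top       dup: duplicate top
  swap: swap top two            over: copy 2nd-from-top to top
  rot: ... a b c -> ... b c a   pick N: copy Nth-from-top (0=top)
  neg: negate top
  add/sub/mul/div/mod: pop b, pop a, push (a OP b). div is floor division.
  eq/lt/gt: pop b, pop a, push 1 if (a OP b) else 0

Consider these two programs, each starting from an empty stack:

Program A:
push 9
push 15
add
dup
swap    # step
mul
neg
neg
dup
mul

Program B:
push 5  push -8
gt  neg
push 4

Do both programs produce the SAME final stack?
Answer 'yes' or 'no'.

Answer: no

Derivation:
Program A trace:
  After 'push 9': [9]
  After 'push 15': [9, 15]
  After 'add': [24]
  After 'dup': [24, 24]
  After 'swap': [24, 24]
  After 'mul': [576]
  After 'neg': [-576]
  After 'neg': [576]
  After 'dup': [576, 576]
  After 'mul': [331776]
Program A final stack: [331776]

Program B trace:
  After 'push 5': [5]
  After 'push -8': [5, -8]
  After 'gt': [1]
  After 'neg': [-1]
  After 'push 4': [-1, 4]
Program B final stack: [-1, 4]
Same: no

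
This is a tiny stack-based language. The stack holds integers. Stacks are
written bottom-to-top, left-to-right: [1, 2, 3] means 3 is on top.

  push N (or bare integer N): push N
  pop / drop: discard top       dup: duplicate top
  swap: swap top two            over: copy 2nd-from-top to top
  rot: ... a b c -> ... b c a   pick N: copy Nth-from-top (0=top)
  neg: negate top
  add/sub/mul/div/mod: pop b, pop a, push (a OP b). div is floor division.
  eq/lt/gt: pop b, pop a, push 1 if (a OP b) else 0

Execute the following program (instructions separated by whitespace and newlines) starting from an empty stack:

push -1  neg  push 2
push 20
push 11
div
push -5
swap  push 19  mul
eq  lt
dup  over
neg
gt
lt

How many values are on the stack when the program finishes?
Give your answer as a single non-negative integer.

After 'push -1': stack = [-1] (depth 1)
After 'neg': stack = [1] (depth 1)
After 'push 2': stack = [1, 2] (depth 2)
After 'push 20': stack = [1, 2, 20] (depth 3)
After 'push 11': stack = [1, 2, 20, 11] (depth 4)
After 'div': stack = [1, 2, 1] (depth 3)
After 'push -5': stack = [1, 2, 1, -5] (depth 4)
After 'swap': stack = [1, 2, -5, 1] (depth 4)
After 'push 19': stack = [1, 2, -5, 1, 19] (depth 5)
After 'mul': stack = [1, 2, -5, 19] (depth 4)
After 'eq': stack = [1, 2, 0] (depth 3)
After 'lt': stack = [1, 0] (depth 2)
After 'dup': stack = [1, 0, 0] (depth 3)
After 'over': stack = [1, 0, 0, 0] (depth 4)
After 'neg': stack = [1, 0, 0, 0] (depth 4)
After 'gt': stack = [1, 0, 0] (depth 3)
After 'lt': stack = [1, 0] (depth 2)

Answer: 2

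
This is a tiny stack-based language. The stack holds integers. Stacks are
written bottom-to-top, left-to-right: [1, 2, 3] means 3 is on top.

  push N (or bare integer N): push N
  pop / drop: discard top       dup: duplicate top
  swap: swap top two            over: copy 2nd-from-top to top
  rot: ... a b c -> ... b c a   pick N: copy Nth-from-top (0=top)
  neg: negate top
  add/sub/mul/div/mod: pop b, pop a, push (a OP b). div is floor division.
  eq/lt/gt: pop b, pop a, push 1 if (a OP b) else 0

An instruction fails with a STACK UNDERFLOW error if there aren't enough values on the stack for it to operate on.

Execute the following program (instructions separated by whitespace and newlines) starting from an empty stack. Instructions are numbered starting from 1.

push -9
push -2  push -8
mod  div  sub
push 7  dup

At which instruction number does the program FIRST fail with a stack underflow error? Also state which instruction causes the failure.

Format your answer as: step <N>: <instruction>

Answer: step 6: sub

Derivation:
Step 1 ('push -9'): stack = [-9], depth = 1
Step 2 ('push -2'): stack = [-9, -2], depth = 2
Step 3 ('push -8'): stack = [-9, -2, -8], depth = 3
Step 4 ('mod'): stack = [-9, -2], depth = 2
Step 5 ('div'): stack = [4], depth = 1
Step 6 ('sub'): needs 2 value(s) but depth is 1 — STACK UNDERFLOW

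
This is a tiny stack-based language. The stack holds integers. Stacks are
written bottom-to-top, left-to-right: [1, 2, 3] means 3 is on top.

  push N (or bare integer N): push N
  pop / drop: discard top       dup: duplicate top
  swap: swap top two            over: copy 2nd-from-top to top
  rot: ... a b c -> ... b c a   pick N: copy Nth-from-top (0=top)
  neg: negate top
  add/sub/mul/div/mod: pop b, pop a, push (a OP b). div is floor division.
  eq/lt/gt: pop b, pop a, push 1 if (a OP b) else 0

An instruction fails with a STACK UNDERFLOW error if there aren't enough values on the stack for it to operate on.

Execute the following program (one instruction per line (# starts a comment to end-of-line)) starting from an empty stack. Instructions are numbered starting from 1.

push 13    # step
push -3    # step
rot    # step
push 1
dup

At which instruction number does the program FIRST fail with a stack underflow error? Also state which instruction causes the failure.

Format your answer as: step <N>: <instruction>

Answer: step 3: rot

Derivation:
Step 1 ('push 13'): stack = [13], depth = 1
Step 2 ('push -3'): stack = [13, -3], depth = 2
Step 3 ('rot'): needs 3 value(s) but depth is 2 — STACK UNDERFLOW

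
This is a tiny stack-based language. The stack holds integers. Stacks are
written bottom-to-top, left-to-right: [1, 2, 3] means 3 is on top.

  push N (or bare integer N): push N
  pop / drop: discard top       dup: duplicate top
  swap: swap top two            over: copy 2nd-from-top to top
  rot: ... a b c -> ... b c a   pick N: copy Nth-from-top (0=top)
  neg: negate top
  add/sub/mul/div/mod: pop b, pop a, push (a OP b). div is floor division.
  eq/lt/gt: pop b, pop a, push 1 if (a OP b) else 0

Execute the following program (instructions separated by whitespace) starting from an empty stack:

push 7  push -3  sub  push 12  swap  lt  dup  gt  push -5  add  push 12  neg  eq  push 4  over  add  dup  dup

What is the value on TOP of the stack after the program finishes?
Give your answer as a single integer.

Answer: 4

Derivation:
After 'push 7': [7]
After 'push -3': [7, -3]
After 'sub': [10]
After 'push 12': [10, 12]
After 'swap': [12, 10]
After 'lt': [0]
After 'dup': [0, 0]
After 'gt': [0]
After 'push -5': [0, -5]
After 'add': [-5]
After 'push 12': [-5, 12]
After 'neg': [-5, -12]
After 'eq': [0]
After 'push 4': [0, 4]
After 'over': [0, 4, 0]
After 'add': [0, 4]
After 'dup': [0, 4, 4]
After 'dup': [0, 4, 4, 4]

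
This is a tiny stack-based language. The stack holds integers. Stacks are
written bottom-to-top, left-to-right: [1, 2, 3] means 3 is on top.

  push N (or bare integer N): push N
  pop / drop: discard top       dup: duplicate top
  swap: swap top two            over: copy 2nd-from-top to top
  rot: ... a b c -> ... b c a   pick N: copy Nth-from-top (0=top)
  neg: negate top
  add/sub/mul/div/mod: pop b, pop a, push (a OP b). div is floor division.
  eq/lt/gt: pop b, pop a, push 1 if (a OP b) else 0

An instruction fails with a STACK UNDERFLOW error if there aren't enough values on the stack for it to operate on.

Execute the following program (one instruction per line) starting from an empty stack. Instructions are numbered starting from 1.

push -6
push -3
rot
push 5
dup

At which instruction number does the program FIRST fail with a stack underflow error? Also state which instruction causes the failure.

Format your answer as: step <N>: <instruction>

Answer: step 3: rot

Derivation:
Step 1 ('push -6'): stack = [-6], depth = 1
Step 2 ('push -3'): stack = [-6, -3], depth = 2
Step 3 ('rot'): needs 3 value(s) but depth is 2 — STACK UNDERFLOW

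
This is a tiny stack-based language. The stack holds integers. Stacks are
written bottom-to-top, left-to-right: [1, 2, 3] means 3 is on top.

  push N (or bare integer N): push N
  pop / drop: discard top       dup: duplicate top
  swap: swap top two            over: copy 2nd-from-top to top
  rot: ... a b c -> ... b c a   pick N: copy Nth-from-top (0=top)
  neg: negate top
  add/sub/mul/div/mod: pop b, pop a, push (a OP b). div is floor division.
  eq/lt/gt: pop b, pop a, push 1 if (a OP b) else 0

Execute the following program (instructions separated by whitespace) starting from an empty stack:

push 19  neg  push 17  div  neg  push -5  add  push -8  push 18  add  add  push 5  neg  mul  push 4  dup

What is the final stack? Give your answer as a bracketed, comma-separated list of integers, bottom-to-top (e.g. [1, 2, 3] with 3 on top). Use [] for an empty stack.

Answer: [-35, 4, 4]

Derivation:
After 'push 19': [19]
After 'neg': [-19]
After 'push 17': [-19, 17]
After 'div': [-2]
After 'neg': [2]
After 'push -5': [2, -5]
After 'add': [-3]
After 'push -8': [-3, -8]
After 'push 18': [-3, -8, 18]
After 'add': [-3, 10]
After 'add': [7]
After 'push 5': [7, 5]
After 'neg': [7, -5]
After 'mul': [-35]
After 'push 4': [-35, 4]
After 'dup': [-35, 4, 4]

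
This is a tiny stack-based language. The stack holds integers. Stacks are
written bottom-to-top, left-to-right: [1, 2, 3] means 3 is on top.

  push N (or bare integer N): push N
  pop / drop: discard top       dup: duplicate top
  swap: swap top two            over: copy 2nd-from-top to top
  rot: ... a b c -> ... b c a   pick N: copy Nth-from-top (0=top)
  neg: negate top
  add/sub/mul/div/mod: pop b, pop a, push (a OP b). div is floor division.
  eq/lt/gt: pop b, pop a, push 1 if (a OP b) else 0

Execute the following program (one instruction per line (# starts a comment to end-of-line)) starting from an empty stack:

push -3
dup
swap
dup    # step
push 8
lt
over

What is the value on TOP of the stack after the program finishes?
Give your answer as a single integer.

After 'push -3': [-3]
After 'dup': [-3, -3]
After 'swap': [-3, -3]
After 'dup': [-3, -3, -3]
After 'push 8': [-3, -3, -3, 8]
After 'lt': [-3, -3, 1]
After 'over': [-3, -3, 1, -3]

Answer: -3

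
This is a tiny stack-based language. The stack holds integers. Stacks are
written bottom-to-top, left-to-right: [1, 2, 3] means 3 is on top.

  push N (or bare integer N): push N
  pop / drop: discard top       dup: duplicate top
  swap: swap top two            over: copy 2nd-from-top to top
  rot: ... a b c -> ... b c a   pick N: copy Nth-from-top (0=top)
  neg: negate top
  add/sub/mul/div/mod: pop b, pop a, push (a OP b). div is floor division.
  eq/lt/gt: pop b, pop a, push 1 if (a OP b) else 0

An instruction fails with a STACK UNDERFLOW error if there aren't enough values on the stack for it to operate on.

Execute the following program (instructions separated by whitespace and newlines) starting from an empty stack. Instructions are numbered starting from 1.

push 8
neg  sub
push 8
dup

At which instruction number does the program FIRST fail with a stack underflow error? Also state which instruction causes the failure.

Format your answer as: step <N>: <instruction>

Step 1 ('push 8'): stack = [8], depth = 1
Step 2 ('neg'): stack = [-8], depth = 1
Step 3 ('sub'): needs 2 value(s) but depth is 1 — STACK UNDERFLOW

Answer: step 3: sub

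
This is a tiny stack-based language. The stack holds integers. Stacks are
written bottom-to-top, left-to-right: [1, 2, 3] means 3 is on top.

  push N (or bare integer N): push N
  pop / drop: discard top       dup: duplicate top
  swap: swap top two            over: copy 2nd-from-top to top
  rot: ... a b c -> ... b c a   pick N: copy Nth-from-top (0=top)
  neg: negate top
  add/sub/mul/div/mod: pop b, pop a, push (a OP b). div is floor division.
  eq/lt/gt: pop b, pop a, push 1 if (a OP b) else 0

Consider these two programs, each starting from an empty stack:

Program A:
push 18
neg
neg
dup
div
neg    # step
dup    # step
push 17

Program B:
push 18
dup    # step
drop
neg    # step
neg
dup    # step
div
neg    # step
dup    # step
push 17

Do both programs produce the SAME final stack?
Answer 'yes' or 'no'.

Answer: yes

Derivation:
Program A trace:
  After 'push 18': [18]
  After 'neg': [-18]
  After 'neg': [18]
  After 'dup': [18, 18]
  After 'div': [1]
  After 'neg': [-1]
  After 'dup': [-1, -1]
  After 'push 17': [-1, -1, 17]
Program A final stack: [-1, -1, 17]

Program B trace:
  After 'push 18': [18]
  After 'dup': [18, 18]
  After 'drop': [18]
  After 'neg': [-18]
  After 'neg': [18]
  After 'dup': [18, 18]
  After 'div': [1]
  After 'neg': [-1]
  After 'dup': [-1, -1]
  After 'push 17': [-1, -1, 17]
Program B final stack: [-1, -1, 17]
Same: yes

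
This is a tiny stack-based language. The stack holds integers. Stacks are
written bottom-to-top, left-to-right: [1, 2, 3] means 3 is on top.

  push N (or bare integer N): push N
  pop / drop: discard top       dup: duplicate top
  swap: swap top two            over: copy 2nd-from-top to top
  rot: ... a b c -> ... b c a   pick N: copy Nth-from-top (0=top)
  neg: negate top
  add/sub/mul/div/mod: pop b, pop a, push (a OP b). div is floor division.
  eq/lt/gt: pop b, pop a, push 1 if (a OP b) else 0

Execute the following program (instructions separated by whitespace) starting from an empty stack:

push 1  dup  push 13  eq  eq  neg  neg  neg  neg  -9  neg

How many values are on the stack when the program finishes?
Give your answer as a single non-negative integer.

Answer: 2

Derivation:
After 'push 1': stack = [1] (depth 1)
After 'dup': stack = [1, 1] (depth 2)
After 'push 13': stack = [1, 1, 13] (depth 3)
After 'eq': stack = [1, 0] (depth 2)
After 'eq': stack = [0] (depth 1)
After 'neg': stack = [0] (depth 1)
After 'neg': stack = [0] (depth 1)
After 'neg': stack = [0] (depth 1)
After 'neg': stack = [0] (depth 1)
After 'push -9': stack = [0, -9] (depth 2)
After 'neg': stack = [0, 9] (depth 2)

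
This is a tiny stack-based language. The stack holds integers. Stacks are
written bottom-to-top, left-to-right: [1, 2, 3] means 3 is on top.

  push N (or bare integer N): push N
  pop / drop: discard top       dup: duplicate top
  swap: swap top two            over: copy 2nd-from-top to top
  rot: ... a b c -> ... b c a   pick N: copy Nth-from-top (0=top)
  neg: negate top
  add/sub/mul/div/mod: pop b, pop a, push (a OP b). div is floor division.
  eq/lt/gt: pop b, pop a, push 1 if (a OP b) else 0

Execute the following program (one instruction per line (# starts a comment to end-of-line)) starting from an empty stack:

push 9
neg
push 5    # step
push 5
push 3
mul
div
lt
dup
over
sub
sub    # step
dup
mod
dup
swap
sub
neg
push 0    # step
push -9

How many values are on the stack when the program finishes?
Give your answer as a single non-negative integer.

Answer: 3

Derivation:
After 'push 9': stack = [9] (depth 1)
After 'neg': stack = [-9] (depth 1)
After 'push 5': stack = [-9, 5] (depth 2)
After 'push 5': stack = [-9, 5, 5] (depth 3)
After 'push 3': stack = [-9, 5, 5, 3] (depth 4)
After 'mul': stack = [-9, 5, 15] (depth 3)
After 'div': stack = [-9, 0] (depth 2)
After 'lt': stack = [1] (depth 1)
After 'dup': stack = [1, 1] (depth 2)
After 'over': stack = [1, 1, 1] (depth 3)
After 'sub': stack = [1, 0] (depth 2)
After 'sub': stack = [1] (depth 1)
After 'dup': stack = [1, 1] (depth 2)
After 'mod': stack = [0] (depth 1)
After 'dup': stack = [0, 0] (depth 2)
After 'swap': stack = [0, 0] (depth 2)
After 'sub': stack = [0] (depth 1)
After 'neg': stack = [0] (depth 1)
After 'push 0': stack = [0, 0] (depth 2)
After 'push -9': stack = [0, 0, -9] (depth 3)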